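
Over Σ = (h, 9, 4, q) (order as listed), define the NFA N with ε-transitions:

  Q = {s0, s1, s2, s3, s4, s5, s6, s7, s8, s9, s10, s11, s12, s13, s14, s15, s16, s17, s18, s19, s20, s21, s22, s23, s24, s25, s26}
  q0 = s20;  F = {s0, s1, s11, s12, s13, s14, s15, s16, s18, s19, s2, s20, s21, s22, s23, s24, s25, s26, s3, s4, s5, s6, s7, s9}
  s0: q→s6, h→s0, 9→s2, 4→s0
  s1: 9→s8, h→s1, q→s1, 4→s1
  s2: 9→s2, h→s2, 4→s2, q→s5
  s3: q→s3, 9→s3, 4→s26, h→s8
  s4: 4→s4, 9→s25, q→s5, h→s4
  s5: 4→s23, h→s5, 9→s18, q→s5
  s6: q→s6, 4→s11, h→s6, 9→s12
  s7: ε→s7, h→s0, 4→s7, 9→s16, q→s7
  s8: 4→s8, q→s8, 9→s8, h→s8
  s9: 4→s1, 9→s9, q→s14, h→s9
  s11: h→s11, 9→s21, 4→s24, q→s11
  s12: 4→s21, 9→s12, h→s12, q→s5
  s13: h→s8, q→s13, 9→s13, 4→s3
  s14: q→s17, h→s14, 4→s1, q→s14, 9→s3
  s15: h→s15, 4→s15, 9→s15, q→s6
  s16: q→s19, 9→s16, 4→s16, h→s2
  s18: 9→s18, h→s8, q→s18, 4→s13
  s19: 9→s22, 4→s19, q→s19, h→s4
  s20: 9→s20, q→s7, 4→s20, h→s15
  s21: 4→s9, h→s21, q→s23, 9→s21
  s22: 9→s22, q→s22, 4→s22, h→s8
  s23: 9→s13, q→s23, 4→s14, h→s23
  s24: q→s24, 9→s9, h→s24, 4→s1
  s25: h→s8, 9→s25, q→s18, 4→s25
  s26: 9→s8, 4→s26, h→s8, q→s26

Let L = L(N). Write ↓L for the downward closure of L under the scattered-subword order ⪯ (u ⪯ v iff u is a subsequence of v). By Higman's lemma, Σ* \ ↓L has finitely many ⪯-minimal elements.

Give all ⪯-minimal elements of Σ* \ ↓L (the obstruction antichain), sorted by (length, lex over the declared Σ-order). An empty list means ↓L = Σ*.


min(Σ*\↓L) = [q9q9h, hq4449].

|Q|=27, |F|=24, |δ|=102 (1 ε).
min D↑ (25 st, q0=0, F={20}): 0:h→1,9→0,4→0,q→2 1:h→1,9→1,4→1,q→3 2:h→4,9→5,4→2,q→2 3:h→3,9→6,4→7,q→3 4:h→4,9→8,4→4,q→3 5:h→8,9→5,4→5,q→9 6:h→6,9→6,4→10,q→11 7:h→7,9→10,4→12,q→7 8:h→8,9→8,4→8,q→11 9:h→13,9→14,4→9,q→9 10:h→10,9→10,4→15,q→16 11:h→11,9→17,4→16,q→11 12:h→12,9→15,4→18,q→12 13:h→13,9→19,4→13,q→11 14:h→20,9→14,4→14,q→14 15:h→15,9→15,4→18,q→21 16:h→16,9→22,4→21,q→16 17:h→20,9→17,4→22,q→17 18:h→18,9→20,4→18,q→18 19:h→20,9→19,4→19,q→17 20:h→20,9→20,4→20,q→20 21:h→21,9→23,4→18,q→21 22:h→20,9→22,4→23,q→22 23:h→20,9→23,4→24,q→23 24:h→20,9→20,4→24,q→24 [Hopcroft].
'q9q9h': |S_i|=[26, 24, 19, 14, 7, 1] end={s8} — reject; 5/5 del acc.
'hq4449': N↓-sim [26, 21, 16, 12, 8, 3, 1] end={s8} rej; 6/6 deletions ∈↓L.
2 obstructions.


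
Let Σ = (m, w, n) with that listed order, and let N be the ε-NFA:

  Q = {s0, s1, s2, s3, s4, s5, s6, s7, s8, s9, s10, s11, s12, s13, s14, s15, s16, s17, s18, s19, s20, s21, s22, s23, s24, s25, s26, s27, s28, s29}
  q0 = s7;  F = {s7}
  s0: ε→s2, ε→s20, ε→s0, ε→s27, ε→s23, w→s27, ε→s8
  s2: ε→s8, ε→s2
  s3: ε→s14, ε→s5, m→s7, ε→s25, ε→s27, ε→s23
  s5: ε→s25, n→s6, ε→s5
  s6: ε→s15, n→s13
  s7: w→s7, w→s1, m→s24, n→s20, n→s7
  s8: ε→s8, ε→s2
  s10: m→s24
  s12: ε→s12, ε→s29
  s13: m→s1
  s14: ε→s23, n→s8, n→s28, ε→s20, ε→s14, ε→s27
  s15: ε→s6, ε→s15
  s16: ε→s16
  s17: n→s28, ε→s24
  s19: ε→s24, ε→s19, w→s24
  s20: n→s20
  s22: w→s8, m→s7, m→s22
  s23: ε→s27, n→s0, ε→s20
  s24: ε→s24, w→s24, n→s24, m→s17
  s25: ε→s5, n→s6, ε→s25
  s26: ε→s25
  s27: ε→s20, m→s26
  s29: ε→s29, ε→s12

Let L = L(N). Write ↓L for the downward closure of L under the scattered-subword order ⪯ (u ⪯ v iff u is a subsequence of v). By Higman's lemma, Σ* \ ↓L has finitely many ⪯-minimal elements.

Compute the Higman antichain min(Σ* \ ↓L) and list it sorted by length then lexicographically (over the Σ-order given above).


|Q|=30, |F|=1, |δ|=64 (39 ε).
min D↑ (2 st, q0=0, F={1}): 0:m→1,w→0,n→0 1:m→1,w→1,n→1 [Hopcroft].
'm': run [6, 3] end={s17,s24,s28} rej; 1/1 del acc.
1 words, ⪯-incomp.

Antichain: [m].


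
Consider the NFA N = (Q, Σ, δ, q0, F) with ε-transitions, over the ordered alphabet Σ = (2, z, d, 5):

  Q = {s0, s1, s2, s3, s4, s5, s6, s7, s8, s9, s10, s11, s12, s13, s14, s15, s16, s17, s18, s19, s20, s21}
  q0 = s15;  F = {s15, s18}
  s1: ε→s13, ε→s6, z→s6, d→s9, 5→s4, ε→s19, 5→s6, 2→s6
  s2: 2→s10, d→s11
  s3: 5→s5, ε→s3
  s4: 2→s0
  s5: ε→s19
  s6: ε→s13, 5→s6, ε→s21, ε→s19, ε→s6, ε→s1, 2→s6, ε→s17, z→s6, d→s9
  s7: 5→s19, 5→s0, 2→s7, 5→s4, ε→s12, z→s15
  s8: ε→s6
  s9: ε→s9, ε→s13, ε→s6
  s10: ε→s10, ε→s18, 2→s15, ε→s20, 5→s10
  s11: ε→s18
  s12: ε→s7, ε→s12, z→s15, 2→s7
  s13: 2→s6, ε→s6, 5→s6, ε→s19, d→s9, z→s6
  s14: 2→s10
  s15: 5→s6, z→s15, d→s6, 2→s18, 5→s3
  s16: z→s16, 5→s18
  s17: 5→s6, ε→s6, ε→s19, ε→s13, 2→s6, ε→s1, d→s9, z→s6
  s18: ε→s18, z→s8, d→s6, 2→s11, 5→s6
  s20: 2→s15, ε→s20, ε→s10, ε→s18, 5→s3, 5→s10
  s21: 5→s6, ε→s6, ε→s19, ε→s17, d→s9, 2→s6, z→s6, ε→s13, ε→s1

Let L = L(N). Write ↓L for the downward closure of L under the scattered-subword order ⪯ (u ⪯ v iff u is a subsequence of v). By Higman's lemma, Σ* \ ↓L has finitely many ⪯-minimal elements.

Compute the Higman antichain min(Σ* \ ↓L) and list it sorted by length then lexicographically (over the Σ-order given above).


|Q|=22, |F|=2, |δ|=86 (37 ε).
min D↑ (3 st, q0=0, F={2}): 0:2→1,z→0,d→2,5→2 1:2→1,z→2,d→2,5→2 2:2→2,z→2,d→2,5→2 [Hopcroft].
'd': N↓-sim [15, 9] end={s0,s1,s13,s17,s19,s21,s4,s6,s9} ∉↓L; 1/1 single-dels accept.
'5': |S_i|=[15, 11] end={s0,s1,s13,s17,s19,s21,s3,s4,s5,s6,s9} ∉↓L; 1/1 deletions ∈↓L.
'2z': run [15, 12, 10] end={s0,s1,s13,s17,s19,s21,s4,s6,s8,s9} — reject; 2/2 single-dels accept.
3 minimals (antichain).

min(Σ*\↓L) = [d, 5, 2z].


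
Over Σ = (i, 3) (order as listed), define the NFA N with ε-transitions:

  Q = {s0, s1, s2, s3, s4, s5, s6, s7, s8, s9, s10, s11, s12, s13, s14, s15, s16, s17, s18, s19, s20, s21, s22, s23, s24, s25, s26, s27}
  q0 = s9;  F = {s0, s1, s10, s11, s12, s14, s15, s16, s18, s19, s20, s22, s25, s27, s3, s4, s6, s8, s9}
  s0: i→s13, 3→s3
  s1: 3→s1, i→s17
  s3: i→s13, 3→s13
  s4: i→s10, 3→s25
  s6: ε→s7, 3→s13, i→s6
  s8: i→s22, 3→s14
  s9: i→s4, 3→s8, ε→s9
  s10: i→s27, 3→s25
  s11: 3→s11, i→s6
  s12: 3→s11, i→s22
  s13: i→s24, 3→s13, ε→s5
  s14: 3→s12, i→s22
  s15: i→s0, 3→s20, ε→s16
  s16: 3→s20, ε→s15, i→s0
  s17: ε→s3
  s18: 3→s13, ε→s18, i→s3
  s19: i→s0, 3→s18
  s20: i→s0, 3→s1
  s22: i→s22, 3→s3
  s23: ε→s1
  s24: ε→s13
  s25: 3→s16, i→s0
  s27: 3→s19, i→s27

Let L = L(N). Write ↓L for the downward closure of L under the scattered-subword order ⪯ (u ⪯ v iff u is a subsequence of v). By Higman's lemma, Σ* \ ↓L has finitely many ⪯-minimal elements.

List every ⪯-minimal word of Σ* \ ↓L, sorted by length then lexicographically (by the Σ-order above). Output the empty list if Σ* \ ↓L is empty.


|Q|=28, |F|=19, |δ|=49 (9 ε).
min D↑ (19 st, q0=0, F={13}): 0:i→1,3→2 1:i→3,3→4 2:i→5,3→6 3:i→7,3→4 4:i→8,3→9 5:i→5,3→10 6:i→5,3→11 7:i→7,3→12 8:i→13,3→10 9:i→8,3→14 10:i→13,3→13 11:i→5,3→15 12:i→8,3→16 13:i→13,3→13 14:i→8,3→17 15:i→18,3→15 16:i→10,3→13 17:i→10,3→17 18:i→18,3→13.
'i3ii': |S_i|=[24, 19, 13, 6, 3] end={s13,s24,s5} ∉↓L; 4/4 single-dels accept.
'3i3i': |S_i|=[24, 20, 9, 4, 3] end={s13,s24,s5} — reject; 4/4 deletions ∈↓L.
'3i33': N↓-sim [24, 20, 9, 4, 3] end={s13,s24,s5} rej; 4/4 del acc.
'iii333': run [24, 19, 18, 12, 7, 5, 3] end={s13,s24,s5} rej; 6/6 deletions ∈↓L.
'3333i3': N↓-sim [24, 20, 17, 13, 9, 7, 3] end={s13,s24,s5} — reject; 6/6 deletions ∈↓L.
5 words, ⪯-incomp.

A = [i3ii, 3i3i, 3i33, iii333, 3333i3].


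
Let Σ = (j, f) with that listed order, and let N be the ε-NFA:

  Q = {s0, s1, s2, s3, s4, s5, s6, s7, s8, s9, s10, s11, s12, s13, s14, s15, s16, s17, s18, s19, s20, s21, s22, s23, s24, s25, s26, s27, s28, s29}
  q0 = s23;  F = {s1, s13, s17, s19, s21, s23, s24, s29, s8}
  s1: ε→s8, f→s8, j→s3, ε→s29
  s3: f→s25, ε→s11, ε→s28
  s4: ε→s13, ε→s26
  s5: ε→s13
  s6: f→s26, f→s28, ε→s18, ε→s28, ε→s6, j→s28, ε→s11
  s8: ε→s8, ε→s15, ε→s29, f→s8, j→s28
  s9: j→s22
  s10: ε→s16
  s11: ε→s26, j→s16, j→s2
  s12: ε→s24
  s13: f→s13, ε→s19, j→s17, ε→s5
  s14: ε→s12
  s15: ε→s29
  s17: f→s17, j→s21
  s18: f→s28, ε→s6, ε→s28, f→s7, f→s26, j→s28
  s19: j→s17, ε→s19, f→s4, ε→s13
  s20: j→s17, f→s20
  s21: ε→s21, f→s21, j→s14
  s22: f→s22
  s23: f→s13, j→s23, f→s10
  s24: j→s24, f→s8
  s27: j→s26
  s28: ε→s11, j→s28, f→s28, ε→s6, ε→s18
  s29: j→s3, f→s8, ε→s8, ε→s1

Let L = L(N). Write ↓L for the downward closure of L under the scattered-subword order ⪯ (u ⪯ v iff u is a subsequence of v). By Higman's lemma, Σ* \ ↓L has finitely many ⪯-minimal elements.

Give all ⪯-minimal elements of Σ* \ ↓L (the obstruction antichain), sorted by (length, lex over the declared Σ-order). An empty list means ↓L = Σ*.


|Q|=30, |F|=9, |δ|=67 (31 ε).
min D↑ (7 st, q0=0, F={6}): 0:j→0,f→1 1:j→2,f→1 2:j→3,f→2 3:j→4,f→3 4:j→4,f→5 5:j→6,f→5 6:j→6,f→6.
'fjjjfj': |S_i|=[25, 24, 19, 18, 17, 14, 10] end={s11,s16,s18,s2,s25,s26,s28,s3,s6,s7} ∉↓L; 6/6 single-dels accept.
1 minimals (antichain).

min(Σ*\↓L) = [fjjjfj].


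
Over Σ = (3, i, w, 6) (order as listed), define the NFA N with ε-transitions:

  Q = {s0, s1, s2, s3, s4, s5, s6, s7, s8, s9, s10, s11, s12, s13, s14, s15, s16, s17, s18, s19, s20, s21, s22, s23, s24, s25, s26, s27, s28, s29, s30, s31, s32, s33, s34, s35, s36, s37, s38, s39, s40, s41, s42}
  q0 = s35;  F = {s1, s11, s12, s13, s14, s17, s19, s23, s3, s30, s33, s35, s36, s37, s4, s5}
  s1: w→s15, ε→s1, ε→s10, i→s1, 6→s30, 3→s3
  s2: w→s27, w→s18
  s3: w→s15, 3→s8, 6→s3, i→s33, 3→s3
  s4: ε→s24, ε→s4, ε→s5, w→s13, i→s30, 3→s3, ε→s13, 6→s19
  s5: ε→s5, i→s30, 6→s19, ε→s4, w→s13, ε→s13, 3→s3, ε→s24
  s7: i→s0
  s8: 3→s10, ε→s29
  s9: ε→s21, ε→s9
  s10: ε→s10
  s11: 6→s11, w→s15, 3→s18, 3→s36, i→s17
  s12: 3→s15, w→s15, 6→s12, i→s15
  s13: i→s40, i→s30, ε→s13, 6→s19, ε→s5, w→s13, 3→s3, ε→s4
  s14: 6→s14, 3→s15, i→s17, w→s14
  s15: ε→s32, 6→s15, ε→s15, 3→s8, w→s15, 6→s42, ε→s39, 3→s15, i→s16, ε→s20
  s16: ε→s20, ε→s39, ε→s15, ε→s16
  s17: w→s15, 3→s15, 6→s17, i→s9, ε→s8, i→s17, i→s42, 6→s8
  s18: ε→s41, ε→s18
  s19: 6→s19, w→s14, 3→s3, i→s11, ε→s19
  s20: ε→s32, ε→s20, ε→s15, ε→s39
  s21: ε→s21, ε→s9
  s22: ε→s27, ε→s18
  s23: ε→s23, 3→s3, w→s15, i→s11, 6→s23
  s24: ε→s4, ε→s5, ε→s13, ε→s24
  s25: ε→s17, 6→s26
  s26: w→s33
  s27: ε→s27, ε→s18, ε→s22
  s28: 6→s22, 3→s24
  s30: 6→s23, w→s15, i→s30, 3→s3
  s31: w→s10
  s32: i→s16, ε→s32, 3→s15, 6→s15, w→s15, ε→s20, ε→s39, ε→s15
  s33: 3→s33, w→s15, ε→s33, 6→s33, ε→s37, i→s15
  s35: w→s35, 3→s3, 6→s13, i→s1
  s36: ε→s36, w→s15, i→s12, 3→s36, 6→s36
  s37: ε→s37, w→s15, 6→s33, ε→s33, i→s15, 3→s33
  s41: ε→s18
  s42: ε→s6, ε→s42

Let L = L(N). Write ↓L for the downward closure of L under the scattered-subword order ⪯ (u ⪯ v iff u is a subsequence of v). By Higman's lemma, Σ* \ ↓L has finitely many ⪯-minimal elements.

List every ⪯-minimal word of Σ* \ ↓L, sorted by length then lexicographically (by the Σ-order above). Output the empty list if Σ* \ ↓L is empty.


A = [3w, iw, 3ii, 66w3, 66ii3].

|Q|=43, |F|=16, |δ|=147 (58 ε).
min D↑ (14 st, q0=0, F={5}): 0:3→1,i→2,w→0,6→3 1:3→1,i→4,w→5,6→1 2:3→1,i→2,w→5,6→6 3:3→1,i→6,w→3,6→7 4:3→4,i→5,w→5,6→4 5:3→5,i→5,w→5,6→5 6:3→1,i→6,w→5,6→8 7:3→1,i→9,w→10,6→7 8:3→1,i→9,w→5,6→8 9:3→11,i→12,w→5,6→9 10:3→5,i→12,w→10,6→10 11:3→11,i→13,w→5,6→11 12:3→5,i→12,w→5,6→12 13:3→5,i→5,w→5,6→13.
'3w': run [32, 17, 10] end={s10,s15,s16,s20,s29,s32,s39,s42,s6,s8} rej; 2/2 del acc.
'iw': |S_i|=[32, 25, 10] end={s10,s15,s16,s20,s29,s32,s39,s42,s6,s8} ∉↓L; 2/2 single-dels accept.
'3ii': N↓-sim [32, 17, 13, 10] end={s10,s15,s16,s20,s29,s32,s39,s42,s6,s8} ∉↓L; 3/3 deletions ∈↓L.
'66w3': N↓-sim [32, 30, 24, 14, 10] end={s10,s15,s16,s20,s29,s32,s39,s42,s6,s8} rej; 4/4 del acc.
'66ii3': |S_i|=[32, 30, 24, 20, 14, 10] end={s10,s15,s16,s20,s29,s32,s39,s42,s6,s8} — reject; 5/5 deletions ∈↓L.
5 words, ⪯-incomp.


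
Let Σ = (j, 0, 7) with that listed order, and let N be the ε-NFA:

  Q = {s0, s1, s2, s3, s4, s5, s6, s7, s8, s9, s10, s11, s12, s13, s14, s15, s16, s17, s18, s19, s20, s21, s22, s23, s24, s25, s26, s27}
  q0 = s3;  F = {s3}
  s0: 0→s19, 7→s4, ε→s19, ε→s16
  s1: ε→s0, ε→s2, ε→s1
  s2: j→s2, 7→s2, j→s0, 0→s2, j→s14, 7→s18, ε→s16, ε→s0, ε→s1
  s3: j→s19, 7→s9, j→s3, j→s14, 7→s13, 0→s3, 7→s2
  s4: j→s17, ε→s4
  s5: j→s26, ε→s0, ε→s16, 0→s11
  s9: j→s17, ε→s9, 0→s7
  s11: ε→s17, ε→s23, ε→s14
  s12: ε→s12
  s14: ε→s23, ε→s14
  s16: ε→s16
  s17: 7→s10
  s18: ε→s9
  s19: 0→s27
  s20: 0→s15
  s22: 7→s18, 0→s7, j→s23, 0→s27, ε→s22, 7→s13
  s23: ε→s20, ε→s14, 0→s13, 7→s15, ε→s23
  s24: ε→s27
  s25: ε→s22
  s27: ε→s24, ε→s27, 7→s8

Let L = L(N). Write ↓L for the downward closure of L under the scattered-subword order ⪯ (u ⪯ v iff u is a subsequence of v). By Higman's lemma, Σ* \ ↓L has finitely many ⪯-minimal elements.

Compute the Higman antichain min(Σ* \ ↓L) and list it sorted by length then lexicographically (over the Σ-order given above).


min(Σ*\↓L) = [7].

|Q|=28, |F|=1, |δ|=59 (28 ε).
min D↑ (2 st, q0=0, F={1}): 0:j→0,0→0,7→1 1:j→1,0→1,7→1.
'7': run [20, 19] end={s0,s1,s10,s13,s14,s15,s16,s17,s18,s19,s2,s20,…} — reject; 1/1 deletions ∈↓L.
1 words, ⪯-incomp.


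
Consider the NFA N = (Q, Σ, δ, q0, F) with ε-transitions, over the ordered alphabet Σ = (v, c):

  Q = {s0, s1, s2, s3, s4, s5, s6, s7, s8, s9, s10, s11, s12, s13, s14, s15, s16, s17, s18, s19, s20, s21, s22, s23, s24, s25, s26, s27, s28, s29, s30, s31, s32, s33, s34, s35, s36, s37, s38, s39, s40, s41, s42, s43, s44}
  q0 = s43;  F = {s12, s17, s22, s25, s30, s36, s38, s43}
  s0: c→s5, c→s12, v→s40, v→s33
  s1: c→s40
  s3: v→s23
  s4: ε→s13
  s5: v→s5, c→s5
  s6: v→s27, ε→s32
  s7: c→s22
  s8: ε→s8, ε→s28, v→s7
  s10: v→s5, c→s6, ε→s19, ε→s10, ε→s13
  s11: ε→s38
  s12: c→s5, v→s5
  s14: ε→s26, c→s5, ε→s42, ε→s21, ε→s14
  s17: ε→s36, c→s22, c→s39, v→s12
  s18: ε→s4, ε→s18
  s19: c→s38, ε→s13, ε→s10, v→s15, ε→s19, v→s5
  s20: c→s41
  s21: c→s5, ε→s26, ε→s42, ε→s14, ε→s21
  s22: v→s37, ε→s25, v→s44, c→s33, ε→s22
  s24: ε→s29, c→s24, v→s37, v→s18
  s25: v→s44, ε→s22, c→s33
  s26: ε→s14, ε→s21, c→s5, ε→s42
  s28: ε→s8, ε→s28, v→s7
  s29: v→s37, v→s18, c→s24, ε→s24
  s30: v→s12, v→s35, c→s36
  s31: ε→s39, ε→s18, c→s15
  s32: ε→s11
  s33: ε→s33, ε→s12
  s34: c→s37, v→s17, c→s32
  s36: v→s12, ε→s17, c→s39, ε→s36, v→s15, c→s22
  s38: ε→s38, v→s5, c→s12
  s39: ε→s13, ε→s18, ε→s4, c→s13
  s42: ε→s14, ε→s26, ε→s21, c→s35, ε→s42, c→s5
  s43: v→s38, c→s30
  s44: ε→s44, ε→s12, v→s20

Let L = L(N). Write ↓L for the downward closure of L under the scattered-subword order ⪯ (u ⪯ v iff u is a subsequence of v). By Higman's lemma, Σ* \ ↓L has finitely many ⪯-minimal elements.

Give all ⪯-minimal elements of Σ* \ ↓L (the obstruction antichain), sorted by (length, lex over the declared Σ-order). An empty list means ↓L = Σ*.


|Q|=45, |F|=8, |δ|=105 (49 ε).
min D↑ (7 st, q0=0, F={3}): 0:v→1,c→2 1:v→3,c→4 2:v→4,c→5 3:v→3,c→3 4:v→3,c→3 5:v→4,c→6 6:v→4,c→4 (ε-aug+det+¬).
'vv': run [20, 9, 3] end={s20,s41,s5} — reject; 2/2 deletions ∈↓L.
'vcc': run [20, 9, 3, 1] end={s5} ∉↓L; 3/3 del acc.
'cvc': run [20, 18, 8, 2] end={s41,s5} rej; 3/3 single-dels accept.
'ccccv': N↓-sim [20, 18, 16, 13, 5, 1] end={s5} rej; 5/5 del acc.
'ccccc': N↓-sim [20, 18, 16, 13, 5, 1] end={s5} — reject; 5/5 deletions ∈↓L.
5 minimals (antichain).

A = [vv, vcc, cvc, ccccv, ccccc].


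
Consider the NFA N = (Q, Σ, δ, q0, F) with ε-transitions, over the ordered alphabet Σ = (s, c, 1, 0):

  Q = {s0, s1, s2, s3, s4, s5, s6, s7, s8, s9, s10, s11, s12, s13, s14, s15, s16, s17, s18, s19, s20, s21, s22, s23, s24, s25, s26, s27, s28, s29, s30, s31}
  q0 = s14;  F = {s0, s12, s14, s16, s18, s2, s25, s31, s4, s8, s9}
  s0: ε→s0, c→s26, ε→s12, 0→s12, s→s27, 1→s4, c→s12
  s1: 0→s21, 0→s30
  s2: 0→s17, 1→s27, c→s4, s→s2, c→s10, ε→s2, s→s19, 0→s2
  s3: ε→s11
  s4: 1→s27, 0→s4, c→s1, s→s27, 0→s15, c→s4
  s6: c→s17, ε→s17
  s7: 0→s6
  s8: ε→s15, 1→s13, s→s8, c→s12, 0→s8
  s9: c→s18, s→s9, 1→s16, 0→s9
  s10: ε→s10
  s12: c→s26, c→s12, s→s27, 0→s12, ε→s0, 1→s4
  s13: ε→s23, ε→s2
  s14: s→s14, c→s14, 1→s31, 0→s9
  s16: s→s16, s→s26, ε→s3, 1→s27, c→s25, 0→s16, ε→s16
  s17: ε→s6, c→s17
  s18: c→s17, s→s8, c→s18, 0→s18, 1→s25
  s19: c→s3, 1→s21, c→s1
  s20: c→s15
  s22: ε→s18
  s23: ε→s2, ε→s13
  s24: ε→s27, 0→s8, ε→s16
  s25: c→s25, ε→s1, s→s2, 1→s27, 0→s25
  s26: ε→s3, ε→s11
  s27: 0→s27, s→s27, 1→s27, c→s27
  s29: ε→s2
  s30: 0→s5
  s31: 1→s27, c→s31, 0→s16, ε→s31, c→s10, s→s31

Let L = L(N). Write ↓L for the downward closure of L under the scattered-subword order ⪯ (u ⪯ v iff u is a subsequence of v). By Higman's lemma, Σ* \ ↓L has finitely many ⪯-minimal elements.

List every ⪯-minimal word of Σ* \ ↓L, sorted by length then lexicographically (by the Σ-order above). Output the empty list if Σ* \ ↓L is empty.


|Q|=32, |F|=11, |δ|=92 (23 ε).
min D↑ (11 st, q0=0, F={3}): 0:s→0,c→0,1→1,0→2 1:s→1,c→1,1→3,0→4 2:s→2,c→5,1→4,0→2 3:s→3,c→3,1→3,0→3 4:s→4,c→6,1→3,0→4 5:s→7,c→5,1→6,0→5 6:s→8,c→6,1→3,0→6 7:s→7,c→9,1→8,0→7 8:s→8,c→10,1→3,0→8 9:s→3,c→9,1→10,0→9 10:s→3,c→10,1→3,0→10 [Hopcroft].
'11': N↓-sim [26, 20, 2] end={s21,s27} — reject; 2/2 del acc.
'0cscs': run [26, 24, 22, 20, 15, 1] end={s27} rej; 5/5 single-dels accept.
2 words, ⪯-incomp.

Antichain: [11, 0cscs].


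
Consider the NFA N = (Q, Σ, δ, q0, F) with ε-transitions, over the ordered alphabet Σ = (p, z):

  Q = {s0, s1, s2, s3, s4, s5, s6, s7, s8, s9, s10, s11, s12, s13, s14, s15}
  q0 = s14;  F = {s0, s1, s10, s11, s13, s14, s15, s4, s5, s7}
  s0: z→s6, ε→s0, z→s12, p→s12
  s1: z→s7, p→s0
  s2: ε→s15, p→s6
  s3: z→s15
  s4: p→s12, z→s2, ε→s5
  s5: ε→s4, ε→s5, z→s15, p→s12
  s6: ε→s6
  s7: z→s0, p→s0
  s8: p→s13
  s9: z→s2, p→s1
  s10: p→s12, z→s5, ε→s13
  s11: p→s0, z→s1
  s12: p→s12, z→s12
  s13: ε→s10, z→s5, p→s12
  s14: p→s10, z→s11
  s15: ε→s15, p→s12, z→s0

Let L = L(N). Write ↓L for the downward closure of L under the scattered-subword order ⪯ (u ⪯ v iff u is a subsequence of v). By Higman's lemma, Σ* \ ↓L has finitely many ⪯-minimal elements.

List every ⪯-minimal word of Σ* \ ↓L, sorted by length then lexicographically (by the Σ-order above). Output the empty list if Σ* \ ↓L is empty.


|Q|=16, |F|=10, |δ|=37 (9 ε).
min D↑ (9 st, q0=0, F={3}): 0:p→1,z→2 1:p→3,z→4 2:p→5,z→6 3:p→3,z→3 4:p→3,z→7 5:p→3,z→3 6:p→5,z→8 7:p→3,z→5 8:p→5,z→5.
'pp': N↓-sim [13, 9, 2] end={s12,s6} — reject; 2/2 del acc.
'zpz': run [13, 10, 3, 2] end={s12,s6} rej; 3/3 single-dels accept.
'pzzzz': N↓-sim [13, 9, 7, 5, 3, 2] end={s12,s6} rej; 5/5 del acc.
'zzzzp': |S_i|=[13, 10, 7, 4, 3, 1] end={s12} — reject; 5/5 single-dels accept.
'zzzzz': run [13, 10, 7, 4, 3, 2] end={s12,s6} ∉↓L; 5/5 deletions ∈↓L.
5 obstructions.

min(Σ*\↓L) = [pp, zpz, pzzzz, zzzzp, zzzzz].


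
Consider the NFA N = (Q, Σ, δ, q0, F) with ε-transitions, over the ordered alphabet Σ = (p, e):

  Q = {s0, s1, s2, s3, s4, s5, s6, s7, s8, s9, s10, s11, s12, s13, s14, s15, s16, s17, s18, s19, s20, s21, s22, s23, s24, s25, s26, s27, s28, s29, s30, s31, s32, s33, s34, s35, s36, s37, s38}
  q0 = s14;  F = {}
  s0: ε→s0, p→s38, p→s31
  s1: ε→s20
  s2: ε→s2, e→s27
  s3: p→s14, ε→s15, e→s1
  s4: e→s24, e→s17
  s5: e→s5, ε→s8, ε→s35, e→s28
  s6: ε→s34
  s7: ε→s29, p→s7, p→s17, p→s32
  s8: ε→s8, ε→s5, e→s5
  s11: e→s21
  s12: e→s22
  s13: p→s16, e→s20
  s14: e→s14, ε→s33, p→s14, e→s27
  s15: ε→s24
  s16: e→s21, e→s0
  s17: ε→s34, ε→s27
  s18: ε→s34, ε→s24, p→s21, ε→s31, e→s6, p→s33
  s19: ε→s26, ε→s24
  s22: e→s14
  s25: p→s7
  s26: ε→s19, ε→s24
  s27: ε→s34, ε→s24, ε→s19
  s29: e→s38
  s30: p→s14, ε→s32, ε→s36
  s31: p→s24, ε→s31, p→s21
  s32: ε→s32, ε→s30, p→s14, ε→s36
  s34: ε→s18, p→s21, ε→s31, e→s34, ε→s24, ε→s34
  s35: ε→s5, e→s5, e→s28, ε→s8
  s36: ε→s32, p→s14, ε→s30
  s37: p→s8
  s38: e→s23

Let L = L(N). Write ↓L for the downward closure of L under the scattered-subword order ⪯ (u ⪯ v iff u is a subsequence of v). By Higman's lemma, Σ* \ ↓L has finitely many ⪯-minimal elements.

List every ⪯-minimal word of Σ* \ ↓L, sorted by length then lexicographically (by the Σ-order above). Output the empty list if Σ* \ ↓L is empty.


Antichain: [ε].

|Q|=39, |F|=0, |δ|=77 (38 ε).
min D↑ (1 st, q0=0, F={0}): 0:p→0,e→0 (ε-aug+det+¬).
ε ∈ L(D↑) — L = ∅.


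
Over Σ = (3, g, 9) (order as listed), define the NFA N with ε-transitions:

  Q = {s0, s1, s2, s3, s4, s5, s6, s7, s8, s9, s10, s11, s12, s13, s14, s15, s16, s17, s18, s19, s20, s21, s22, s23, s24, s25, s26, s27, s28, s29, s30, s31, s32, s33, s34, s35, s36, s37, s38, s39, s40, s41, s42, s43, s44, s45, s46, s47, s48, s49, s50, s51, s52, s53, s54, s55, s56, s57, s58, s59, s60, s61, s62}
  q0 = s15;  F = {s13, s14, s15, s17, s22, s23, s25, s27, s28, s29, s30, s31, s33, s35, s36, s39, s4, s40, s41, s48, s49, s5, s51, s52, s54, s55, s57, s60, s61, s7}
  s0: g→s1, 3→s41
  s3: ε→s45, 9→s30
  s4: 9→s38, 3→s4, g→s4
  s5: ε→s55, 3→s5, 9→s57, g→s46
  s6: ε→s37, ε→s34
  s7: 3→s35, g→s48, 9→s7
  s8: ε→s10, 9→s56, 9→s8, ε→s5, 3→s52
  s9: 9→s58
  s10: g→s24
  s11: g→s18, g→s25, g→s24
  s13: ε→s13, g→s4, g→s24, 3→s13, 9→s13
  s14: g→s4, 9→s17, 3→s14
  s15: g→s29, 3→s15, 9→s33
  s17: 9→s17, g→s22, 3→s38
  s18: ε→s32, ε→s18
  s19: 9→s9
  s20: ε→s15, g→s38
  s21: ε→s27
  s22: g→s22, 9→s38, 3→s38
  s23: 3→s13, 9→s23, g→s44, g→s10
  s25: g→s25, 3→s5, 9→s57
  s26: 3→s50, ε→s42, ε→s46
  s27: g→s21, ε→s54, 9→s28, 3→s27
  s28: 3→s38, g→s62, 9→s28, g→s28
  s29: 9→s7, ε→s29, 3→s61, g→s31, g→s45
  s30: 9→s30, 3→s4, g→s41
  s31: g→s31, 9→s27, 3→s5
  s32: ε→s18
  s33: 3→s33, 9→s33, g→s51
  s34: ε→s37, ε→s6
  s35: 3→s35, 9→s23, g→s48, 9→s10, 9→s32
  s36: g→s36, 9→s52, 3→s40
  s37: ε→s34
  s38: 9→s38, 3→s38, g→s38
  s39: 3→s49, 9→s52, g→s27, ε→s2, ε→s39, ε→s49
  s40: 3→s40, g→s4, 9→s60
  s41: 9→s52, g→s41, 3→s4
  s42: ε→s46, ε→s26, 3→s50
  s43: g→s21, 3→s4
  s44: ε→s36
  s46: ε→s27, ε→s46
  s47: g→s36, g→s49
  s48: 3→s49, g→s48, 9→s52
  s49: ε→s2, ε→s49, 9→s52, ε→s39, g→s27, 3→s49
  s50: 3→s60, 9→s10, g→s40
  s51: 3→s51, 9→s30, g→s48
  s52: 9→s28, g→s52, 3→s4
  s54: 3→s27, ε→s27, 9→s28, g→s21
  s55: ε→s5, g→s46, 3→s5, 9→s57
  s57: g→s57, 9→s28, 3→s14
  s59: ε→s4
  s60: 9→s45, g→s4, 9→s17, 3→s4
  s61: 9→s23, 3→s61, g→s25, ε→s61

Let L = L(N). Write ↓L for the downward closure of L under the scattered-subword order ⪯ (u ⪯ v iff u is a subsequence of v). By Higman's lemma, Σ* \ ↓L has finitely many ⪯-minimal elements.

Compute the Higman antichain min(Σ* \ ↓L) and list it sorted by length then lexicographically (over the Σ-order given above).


Antichain: [gg993, 9g939, g393g9, gg3g93].

|Q|=63, |F|=30, |δ|=156 (34 ε).
min D↑ (28 st, q0=0, F={24}): 0:3→0,g→1,9→2 1:3→3,g→4,9→5 2:3→2,g→6,9→2 3:3→3,g→7,9→8 4:3→9,g→4,9→10 5:3→11,g→12,9→5 6:3→6,g→12,9→13 7:3→9,g→7,9→14 8:3→15,g→16,9→8 9:3→9,g→10,9→14 10:3→10,g→10,9→17 11:3→11,g→12,9→8 12:3→18,g→12,9→19 13:3→20,g→21,9→13 14:3→22,g→14,9→17 15:3→15,g→20,9→15 16:3→23,g→16,9→19 17:3→24,g→17,9→17 18:3→18,g→10,9→19 19:3→20,g→19,9→17 20:3→20,g→20,9→24 21:3→20,g→21,9→19 22:3→22,g→20,9→25 23:3→23,g→20,9→26 24:3→24,g→24,9→24 25:3→24,g→27,9→25 26:3→20,g→20,9→25 27:3→24,g→27,9→24 [Hopcroft].
'gg993': run [41, 39, 29, 14, 6, 1] end={s38} rej; 5/5 single-dels accept.
'9g939': run [41, 33, 26, 11, 2, 1] end={s38} rej; 5/5 deletions ∈↓L.
'g393g9': N↓-sim [41, 39, 36, 22, 10, 4, 1] end={s38} rej; 6/6 del acc.
'gg3g93': N↓-sim [41, 39, 29, 21, 13, 5, 1] end={s38} rej; 6/6 del acc.
4 words, ⪯-incomp.


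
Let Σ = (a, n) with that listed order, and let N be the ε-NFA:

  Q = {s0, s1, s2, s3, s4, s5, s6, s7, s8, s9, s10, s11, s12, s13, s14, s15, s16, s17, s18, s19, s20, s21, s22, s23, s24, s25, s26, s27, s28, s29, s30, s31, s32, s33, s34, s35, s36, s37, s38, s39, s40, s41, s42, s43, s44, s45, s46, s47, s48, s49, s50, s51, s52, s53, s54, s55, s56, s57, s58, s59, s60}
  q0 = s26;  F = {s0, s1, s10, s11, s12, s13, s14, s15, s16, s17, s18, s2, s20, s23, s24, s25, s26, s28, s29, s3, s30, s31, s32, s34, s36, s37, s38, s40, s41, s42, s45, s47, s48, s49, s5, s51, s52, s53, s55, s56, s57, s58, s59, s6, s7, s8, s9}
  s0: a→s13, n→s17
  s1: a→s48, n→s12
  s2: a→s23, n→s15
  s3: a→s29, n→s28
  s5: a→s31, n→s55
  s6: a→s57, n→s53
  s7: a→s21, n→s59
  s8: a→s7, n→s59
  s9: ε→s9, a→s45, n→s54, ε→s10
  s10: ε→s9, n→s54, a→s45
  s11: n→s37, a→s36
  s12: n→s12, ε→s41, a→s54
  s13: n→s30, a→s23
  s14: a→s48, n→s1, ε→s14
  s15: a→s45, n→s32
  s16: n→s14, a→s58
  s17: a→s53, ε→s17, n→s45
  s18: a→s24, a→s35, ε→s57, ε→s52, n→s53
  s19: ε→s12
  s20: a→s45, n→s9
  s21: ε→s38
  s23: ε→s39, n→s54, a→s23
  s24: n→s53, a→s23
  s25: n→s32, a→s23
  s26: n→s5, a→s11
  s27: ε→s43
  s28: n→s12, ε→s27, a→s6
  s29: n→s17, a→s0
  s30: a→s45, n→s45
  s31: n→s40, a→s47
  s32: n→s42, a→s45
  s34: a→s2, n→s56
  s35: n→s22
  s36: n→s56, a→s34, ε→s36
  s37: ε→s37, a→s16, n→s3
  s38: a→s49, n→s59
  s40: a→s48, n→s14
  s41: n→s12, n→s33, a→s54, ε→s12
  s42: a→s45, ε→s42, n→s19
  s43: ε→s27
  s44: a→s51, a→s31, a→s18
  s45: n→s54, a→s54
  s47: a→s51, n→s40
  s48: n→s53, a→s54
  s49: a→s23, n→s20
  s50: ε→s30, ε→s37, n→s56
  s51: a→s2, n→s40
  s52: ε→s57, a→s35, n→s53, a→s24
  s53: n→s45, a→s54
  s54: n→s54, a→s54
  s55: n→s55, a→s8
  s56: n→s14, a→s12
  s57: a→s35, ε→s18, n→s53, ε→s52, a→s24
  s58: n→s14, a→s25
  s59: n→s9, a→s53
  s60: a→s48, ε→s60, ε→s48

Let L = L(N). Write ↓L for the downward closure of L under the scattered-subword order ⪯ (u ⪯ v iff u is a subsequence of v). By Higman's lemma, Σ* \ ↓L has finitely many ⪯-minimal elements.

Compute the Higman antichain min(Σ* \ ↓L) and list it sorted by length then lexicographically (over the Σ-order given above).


A = [aanaa, nanaa, aaaaan, annnna, nnannn].

|Q|=61, |F|=47, |δ|=131 (25 ε).
min D↑ (44 st, q0=0, F={26}): 0:a→1,n→2 1:a→3,n→4 2:a→5,n→6 3:a→7,n→8 4:a→9,n→10 5:a→11,n→12 6:a→13,n→6 7:a→14,n→8 8:a→15,n→16 9:a→17,n→16 10:a→18,n→19 11:a→20,n→12 12:a→21,n→16 13:a→22,n→23 14:a→24,n→25 15:a→26,n→15 16:a→21,n→27 17:a→28,n→16 18:a→29,n→30 19:a→31,n→15 20:a→14,n→12 21:a→26,n→32 22:a→33,n→23 23:a→32,n→34 24:a→24,n→26 25:a→35,n→36 26:a→26,n→26 27:a→21,n→15 28:a→24,n→36 29:a→37,n→30 30:a→32,n→35 31:a→38,n→32 32:a→26,n→35 33:a→39,n→23 34:a→35,n→26 35:a→26,n→26 36:a→35,n→40 37:a→24,n→41 38:a→42,n→32 39:a→24,n→43 40:a→35,n→15 41:a→35,n→35 42:a→24,n→32 43:a→35,n→34 (ε-aug+det+¬).
'aanaa': |S_i|=[56, 53, 45, 22, 7, 1] end={s54} ∉↓L; 5/5 deletions ∈↓L.
'nanaa': |S_i|=[56, 52, 44, 21, 4, 1] end={s54} — reject; 5/5 del acc.
'aaaaan': |S_i|=[56, 53, 45, 39, 24, 4, 1] end={s54} ∉↓L; 6/6 deletions ∈↓L.
'annnna': N↓-sim [56, 53, 41, 32, 24, 8, 1] end={s54} rej; 6/6 single-dels accept.
'nnannn': run [56, 52, 42, 27, 10, 4, 1] end={s54} ∉↓L; 6/6 del acc.
5 obstructions.


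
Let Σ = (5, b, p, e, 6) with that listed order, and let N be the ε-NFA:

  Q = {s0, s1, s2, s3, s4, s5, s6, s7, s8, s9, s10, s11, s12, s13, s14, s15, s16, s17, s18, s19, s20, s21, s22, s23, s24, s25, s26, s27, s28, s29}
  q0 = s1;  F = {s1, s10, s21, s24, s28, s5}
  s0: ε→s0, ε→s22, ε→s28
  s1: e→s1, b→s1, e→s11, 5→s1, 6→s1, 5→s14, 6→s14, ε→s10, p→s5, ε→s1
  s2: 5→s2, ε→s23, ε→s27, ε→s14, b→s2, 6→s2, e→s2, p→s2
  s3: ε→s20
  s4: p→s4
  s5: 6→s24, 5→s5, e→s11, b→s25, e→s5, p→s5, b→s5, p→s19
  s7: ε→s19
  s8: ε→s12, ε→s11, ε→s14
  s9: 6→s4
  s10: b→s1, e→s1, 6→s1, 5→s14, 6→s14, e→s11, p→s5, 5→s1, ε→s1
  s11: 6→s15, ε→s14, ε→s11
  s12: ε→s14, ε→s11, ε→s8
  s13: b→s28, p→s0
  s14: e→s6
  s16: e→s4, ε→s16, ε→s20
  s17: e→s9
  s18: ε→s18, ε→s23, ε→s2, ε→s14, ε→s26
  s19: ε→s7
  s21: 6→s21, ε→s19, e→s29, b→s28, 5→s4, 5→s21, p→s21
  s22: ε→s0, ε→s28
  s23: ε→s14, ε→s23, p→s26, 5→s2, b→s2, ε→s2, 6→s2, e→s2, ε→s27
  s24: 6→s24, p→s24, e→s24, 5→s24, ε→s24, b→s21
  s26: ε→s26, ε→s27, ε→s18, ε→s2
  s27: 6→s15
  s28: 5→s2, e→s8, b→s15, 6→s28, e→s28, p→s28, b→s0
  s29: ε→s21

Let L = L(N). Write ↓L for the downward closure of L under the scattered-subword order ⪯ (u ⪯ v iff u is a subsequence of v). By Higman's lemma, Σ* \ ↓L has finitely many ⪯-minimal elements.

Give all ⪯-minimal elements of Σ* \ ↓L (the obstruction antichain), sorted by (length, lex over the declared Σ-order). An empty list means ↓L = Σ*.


|Q|=30, |F|=6, |δ|=101 (40 ε).
min D↑ (6 st, q0=0, F={5}): 0:5→0,b→0,p→1,e→0,6→0 1:5→1,b→1,p→1,e→1,6→2 2:5→2,b→3,p→2,e→2,6→2 3:5→3,b→4,p→3,e→3,6→3 4:5→5,b→4,p→4,e→4,6→4 5:5→5,b→5,p→5,e→5,6→5.
'p6bb5': |S_i|=[24, 22, 20, 19, 14, 8] end={s14,s15,s18,s2,s23,s26,s27,s6} ∉↓L; 5/5 del acc.
1 obstructions.

min(Σ*\↓L) = [p6bb5].


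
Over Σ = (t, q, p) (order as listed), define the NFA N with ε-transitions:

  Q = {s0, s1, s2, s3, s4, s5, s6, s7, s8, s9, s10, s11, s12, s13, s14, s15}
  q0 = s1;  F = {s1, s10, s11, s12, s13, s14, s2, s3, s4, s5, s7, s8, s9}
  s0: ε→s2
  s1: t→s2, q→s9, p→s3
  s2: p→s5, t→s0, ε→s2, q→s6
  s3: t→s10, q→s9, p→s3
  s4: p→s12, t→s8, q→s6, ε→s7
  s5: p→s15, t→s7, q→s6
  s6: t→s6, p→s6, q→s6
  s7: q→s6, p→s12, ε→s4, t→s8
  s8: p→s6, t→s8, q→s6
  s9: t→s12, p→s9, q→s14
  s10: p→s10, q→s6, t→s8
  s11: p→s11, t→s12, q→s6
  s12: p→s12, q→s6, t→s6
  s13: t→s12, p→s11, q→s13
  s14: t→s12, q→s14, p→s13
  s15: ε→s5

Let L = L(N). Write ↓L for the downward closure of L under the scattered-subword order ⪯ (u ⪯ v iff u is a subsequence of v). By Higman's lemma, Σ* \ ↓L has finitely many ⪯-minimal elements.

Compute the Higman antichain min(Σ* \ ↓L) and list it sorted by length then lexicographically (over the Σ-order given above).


min(Σ*\↓L) = [tq, qtt, pttp, tptpt, qqppq].

|Q|=16, |F|=13, |δ|=47 (5 ε).
min D↑ (13 st, q0=0, F={4}): 0:t→1,q→2,p→3 1:t→1,q→4,p→5 2:t→6,q→7,p→2 3:t→8,q→2,p→3 4:t→4,q→4,p→4 5:t→9,q→4,p→5 6:t→4,q→4,p→6 7:t→6,q→7,p→10 8:t→11,q→4,p→8 9:t→11,q→4,p→6 10:t→6,q→10,p→12 11:t→11,q→4,p→4 12:t→6,q→4,p→12 (ε-aug+det+¬).
'tq': N↓-sim [16, 10, 1] end={s6} ∉↓L; 2/2 del acc.
'qtt': |S_i|=[16, 6, 2, 1] end={s6} rej; 3/3 deletions ∈↓L.
'pttp': run [16, 13, 6, 2, 1] end={s6} — reject; 4/4 single-dels accept.
'tptpt': |S_i|=[16, 10, 8, 5, 2, 1] end={s6} rej; 5/5 single-dels accept.
'qqppq': run [16, 6, 5, 4, 3, 1] end={s6} — reject; 5/5 del acc.
5 minimals (antichain).


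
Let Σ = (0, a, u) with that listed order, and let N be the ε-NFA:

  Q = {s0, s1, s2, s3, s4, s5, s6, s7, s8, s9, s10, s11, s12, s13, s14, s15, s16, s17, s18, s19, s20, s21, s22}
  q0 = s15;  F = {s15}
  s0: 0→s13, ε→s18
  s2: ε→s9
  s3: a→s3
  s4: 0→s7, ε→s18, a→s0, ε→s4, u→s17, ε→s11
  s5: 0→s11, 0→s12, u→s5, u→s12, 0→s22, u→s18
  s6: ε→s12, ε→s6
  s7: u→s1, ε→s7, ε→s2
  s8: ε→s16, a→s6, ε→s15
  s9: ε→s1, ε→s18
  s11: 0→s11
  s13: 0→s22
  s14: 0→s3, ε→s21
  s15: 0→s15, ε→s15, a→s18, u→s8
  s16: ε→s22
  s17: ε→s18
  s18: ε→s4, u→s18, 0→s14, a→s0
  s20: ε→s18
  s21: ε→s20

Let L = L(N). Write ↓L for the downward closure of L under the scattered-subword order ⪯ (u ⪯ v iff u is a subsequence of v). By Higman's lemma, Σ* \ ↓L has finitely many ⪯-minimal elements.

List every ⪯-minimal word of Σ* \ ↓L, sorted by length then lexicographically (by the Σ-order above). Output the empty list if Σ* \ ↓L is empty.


|Q|=23, |F|=1, |δ|=42 (20 ε).
min D↑ (2 st, q0=0, F={1}): 0:0→0,a→1,u→0 1:0→1,a→1,u→1 [Hopcroft].
'a': |S_i|=[20, 17] end={s0,s1,s11,s12,s13,s14,s17,s18,s2,s20,s21,s22,…} — reject; 1/1 single-dels accept.
1 minimals (antichain).

A = [a].


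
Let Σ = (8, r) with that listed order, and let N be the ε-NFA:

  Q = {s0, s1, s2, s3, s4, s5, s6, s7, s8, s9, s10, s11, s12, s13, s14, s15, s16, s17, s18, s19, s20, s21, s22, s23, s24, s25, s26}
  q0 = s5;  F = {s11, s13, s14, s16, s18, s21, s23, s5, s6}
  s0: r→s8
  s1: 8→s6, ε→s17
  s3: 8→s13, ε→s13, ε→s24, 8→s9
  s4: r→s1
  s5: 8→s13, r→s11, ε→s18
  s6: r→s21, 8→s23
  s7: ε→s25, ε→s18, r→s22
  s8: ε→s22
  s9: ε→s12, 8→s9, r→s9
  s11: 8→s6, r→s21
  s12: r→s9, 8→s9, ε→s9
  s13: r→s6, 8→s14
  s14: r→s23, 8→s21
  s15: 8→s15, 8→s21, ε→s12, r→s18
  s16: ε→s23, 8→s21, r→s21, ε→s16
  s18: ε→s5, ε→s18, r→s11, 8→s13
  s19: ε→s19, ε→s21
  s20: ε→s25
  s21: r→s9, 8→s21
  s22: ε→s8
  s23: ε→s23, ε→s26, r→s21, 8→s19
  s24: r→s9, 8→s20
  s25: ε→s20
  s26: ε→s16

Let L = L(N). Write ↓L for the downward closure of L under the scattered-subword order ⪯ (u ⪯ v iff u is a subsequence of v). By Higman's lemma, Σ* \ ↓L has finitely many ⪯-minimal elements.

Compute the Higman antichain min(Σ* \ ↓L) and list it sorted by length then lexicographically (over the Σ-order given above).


A = [rrr, 888r].

|Q|=27, |F|=9, |δ|=55 (22 ε).
min D↑ (8 st, q0=0, F={7}): 0:8→1,r→2 1:8→3,r→4 2:8→4,r→5 3:8→5,r→6 4:8→6,r→5 5:8→5,r→7 6:8→5,r→5 7:8→7,r→7 (ε-aug+det+¬).
'rrr': run [13, 9, 3, 2] end={s12,s9} — reject; 3/3 deletions ∈↓L.
'888r': N↓-sim [13, 10, 8, 4, 2] end={s12,s9} ∉↓L; 4/4 deletions ∈↓L.
2 words, ⪯-incomp.


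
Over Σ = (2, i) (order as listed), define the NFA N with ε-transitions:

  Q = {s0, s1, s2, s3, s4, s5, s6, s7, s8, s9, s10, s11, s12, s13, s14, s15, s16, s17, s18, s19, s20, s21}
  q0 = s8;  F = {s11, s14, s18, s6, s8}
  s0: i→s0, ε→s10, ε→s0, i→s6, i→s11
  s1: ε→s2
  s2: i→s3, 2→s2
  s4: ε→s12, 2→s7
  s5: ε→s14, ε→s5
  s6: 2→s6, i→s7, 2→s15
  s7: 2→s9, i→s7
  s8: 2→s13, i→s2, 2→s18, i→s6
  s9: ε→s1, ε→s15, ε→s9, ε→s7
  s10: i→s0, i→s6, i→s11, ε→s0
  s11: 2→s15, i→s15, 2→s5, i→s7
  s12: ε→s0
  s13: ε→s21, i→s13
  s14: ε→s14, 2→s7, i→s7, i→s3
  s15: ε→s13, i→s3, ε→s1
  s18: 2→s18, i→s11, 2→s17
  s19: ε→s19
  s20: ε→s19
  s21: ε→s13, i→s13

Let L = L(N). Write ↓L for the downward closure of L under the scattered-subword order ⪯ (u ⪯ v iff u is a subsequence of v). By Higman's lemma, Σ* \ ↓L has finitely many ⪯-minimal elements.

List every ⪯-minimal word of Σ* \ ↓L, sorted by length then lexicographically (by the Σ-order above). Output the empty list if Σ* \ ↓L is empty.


|Q|=22, |F|=5, |δ|=50 (19 ε).
min D↑ (6 st, q0=0, F={4}): 0:2→1,i→2 1:2→1,i→3 2:2→2,i→4 3:2→5,i→4 4:2→4,i→4 5:2→4,i→4 (ε-aug+det+¬).
'ii': N↓-sim [15, 12, 8] end={s1,s13,s15,s2,s21,s3,s7,s9} ∉↓L; 2/2 single-dels accept.
'2i22': N↓-sim [15, 14, 11, 10, 8] end={s1,s13,s15,s2,s21,s3,s7,s9} rej; 4/4 single-dels accept.
2 words, ⪯-incomp.

min(Σ*\↓L) = [ii, 2i22].


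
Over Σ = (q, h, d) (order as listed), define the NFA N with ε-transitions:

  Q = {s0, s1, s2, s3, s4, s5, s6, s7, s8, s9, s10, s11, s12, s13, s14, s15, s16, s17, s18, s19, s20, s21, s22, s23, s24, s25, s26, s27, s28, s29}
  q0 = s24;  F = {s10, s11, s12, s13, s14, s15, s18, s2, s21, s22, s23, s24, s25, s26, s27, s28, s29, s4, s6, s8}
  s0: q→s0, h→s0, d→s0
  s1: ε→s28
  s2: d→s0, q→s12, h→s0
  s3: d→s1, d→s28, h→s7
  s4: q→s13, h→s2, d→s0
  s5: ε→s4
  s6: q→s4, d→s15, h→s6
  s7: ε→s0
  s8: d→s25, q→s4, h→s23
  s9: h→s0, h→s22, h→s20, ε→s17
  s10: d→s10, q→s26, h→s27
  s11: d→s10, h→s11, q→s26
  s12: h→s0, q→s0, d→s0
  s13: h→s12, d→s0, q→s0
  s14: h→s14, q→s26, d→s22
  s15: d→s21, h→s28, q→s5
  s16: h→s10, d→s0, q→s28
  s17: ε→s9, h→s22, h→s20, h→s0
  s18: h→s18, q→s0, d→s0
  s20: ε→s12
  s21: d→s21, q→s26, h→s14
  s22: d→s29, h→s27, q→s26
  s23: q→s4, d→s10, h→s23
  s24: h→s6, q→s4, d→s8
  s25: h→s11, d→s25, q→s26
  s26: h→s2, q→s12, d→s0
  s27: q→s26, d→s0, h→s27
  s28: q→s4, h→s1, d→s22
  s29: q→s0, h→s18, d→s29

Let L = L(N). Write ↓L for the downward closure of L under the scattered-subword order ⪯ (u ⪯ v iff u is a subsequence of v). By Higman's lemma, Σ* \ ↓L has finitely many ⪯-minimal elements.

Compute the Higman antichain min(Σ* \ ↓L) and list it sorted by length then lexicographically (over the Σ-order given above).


min(Σ*\↓L) = [qd, qqq, qhh, dhdhd, ddqqh, hdhddq].

|Q|=30, |F|=20, |δ|=81 (6 ε).
min D↑ (21 st, q0=0, F={6}): 0:q→1,h→2,d→3 1:q→4,h→5,d→6 2:q→1,h→2,d→7 3:q→1,h→8,d→9 4:q→6,h→10,d→6 5:q→10,h→6,d→6 6:q→6,h→6,d→6 7:q→1,h→11,d→12 8:q→1,h→8,d→13 9:q→14,h→15,d→9 10:q→6,h→6,d→6 11:q→1,h→11,d→16 12:q→14,h→17,d→12 13:q→14,h→18,d→13 14:q→10,h→5,d→6 15:q→14,h→15,d→13 16:q→14,h→18,d→19 17:q→14,h→17,d→16 18:q→14,h→18,d→6 19:q→6,h→20,d→19 20:q→6,h→20,d→6.
'qd': run [23, 7, 1] end={s0} ∉↓L; 2/2 deletions ∈↓L.
'qqq': run [23, 7, 3, 1] end={s0} — reject; 3/3 del acc.
'qhh': N↓-sim [23, 7, 3, 1] end={s0} rej; 3/3 deletions ∈↓L.
'dhdhd': |S_i|=[23, 21, 16, 9, 6, 1] end={s0} — reject; 5/5 deletions ∈↓L.
'ddqqh': |S_i|=[23, 21, 13, 4, 2, 1] end={s0} — reject; 5/5 single-dels accept.
'hdhddq': N↓-sim [23, 20, 17, 13, 8, 3, 1] end={s0} rej; 6/6 deletions ∈↓L.
6 obstructions.
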